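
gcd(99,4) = 1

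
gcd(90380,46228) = 4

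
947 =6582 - 5635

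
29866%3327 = 3250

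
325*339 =110175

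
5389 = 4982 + 407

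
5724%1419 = 48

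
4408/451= 4408/451 = 9.77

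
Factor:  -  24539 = -53^1*463^1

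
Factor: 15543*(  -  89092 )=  - 1384756956 = -2^2 * 3^2*11^1*157^1*22273^1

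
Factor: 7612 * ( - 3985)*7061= - 214187103020= - 2^2 * 5^1  *  11^1*23^1 *173^1 * 307^1 * 797^1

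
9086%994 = 140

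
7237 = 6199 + 1038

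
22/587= 22/587  =  0.04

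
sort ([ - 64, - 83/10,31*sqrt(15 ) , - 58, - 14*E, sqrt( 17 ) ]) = [-64,-58, - 14*E,  -  83/10, sqrt( 17) , 31*sqrt(15 ) ]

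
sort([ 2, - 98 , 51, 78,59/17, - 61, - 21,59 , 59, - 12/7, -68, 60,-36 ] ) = [ -98, - 68, - 61,  -  36, - 21, - 12/7, 2, 59/17,51, 59, 59,  60,  78 ]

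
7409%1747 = 421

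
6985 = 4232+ 2753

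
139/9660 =139/9660 =0.01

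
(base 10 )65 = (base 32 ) 21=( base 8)101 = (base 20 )35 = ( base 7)122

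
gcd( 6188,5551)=91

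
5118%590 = 398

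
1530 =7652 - 6122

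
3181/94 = 3181/94 = 33.84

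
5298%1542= 672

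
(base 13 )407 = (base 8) 1253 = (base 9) 838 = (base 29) NG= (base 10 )683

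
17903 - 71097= -53194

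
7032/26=270  +  6/13 = 270.46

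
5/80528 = 5/80528 = 0.00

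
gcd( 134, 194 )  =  2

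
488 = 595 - 107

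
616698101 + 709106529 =1325804630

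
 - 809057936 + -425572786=-1234630722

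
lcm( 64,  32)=64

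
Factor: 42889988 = 2^2 * 31^1*345887^1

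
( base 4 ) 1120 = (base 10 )88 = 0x58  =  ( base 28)34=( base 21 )44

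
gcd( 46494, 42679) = 7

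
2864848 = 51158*56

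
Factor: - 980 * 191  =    -  187180  =  - 2^2*5^1 * 7^2 *191^1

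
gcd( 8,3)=1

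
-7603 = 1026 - 8629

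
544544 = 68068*8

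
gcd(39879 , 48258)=63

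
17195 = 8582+8613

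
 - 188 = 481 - 669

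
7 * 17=119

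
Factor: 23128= 2^3*7^2*59^1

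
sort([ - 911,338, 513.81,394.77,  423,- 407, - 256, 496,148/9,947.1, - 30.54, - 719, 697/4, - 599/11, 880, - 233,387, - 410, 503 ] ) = [ - 911, - 719, - 410, - 407, - 256 , - 233, - 599/11,-30.54,148/9,697/4 , 338, 387,394.77,423, 496, 503, 513.81, 880, 947.1] 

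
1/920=1/920 = 0.00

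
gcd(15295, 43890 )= 665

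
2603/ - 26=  - 2603/26 = - 100.12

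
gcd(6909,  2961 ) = 987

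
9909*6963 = 68996367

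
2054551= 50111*41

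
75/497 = 75/497 = 0.15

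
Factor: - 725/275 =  - 29/11 = -  11^( - 1)*29^1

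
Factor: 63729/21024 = 2^( - 5 )*97^1  =  97/32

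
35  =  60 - 25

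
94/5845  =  94/5845 = 0.02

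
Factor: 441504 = 2^5 *3^3* 7^1 * 73^1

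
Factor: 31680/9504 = 2^1*3^( - 1 ) * 5^1= 10/3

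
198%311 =198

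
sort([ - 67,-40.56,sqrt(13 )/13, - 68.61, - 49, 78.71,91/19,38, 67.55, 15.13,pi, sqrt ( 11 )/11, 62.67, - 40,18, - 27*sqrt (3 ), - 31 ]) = [ - 68.61, - 67, - 49,  -  27*sqrt(3),-40.56, - 40, - 31,sqrt(13 )/13, sqrt ( 11)/11,pi,91/19 , 15.13,  18, 38, 62.67,67.55, 78.71 ] 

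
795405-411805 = 383600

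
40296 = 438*92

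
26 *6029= 156754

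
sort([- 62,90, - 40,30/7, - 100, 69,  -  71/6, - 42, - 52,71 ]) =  [ - 100, - 62, - 52,-42,- 40, - 71/6, 30/7,69,71 , 90 ] 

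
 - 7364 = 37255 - 44619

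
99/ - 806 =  - 1 + 707/806 = - 0.12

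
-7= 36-43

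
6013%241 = 229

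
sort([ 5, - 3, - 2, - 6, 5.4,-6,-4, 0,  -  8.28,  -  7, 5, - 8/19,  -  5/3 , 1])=[- 8.28,-7, - 6, - 6,-4, - 3, - 2, - 5/3, - 8/19,0, 1, 5, 5,5.4]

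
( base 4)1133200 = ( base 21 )DI1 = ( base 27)8aa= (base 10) 6112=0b1011111100000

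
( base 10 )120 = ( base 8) 170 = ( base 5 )440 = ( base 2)1111000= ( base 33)3L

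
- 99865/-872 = 114 +457/872=114.52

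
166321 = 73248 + 93073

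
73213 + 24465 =97678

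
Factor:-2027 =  - 2027^1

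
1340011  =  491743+848268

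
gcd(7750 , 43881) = 1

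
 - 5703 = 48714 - 54417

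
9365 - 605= 8760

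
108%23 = 16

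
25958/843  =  25958/843 = 30.79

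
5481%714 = 483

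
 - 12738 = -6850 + -5888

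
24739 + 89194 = 113933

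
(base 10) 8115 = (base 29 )9IO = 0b1111110110011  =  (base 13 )3903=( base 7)32442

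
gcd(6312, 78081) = 3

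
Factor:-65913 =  - 3^1*127^1 * 173^1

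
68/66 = 1 + 1/33 = 1.03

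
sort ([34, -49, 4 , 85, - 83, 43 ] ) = [  -  83,-49 , 4, 34, 43,  85]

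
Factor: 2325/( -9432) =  - 2^( -3 ) *3^( - 1 )*5^2 * 31^1*131^ ( - 1) = - 775/3144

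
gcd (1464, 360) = 24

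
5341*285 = 1522185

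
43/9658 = 43/9658 =0.00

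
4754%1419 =497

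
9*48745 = 438705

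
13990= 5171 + 8819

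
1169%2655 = 1169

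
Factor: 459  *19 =3^3 * 17^1*19^1 = 8721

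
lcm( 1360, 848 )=72080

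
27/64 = 27/64 = 0.42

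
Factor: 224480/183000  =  2^2*3^( - 1 )* 5^(-2)*23^1= 92/75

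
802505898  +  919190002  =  1721695900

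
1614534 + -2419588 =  - 805054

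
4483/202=4483/202 = 22.19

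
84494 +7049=91543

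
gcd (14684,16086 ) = 2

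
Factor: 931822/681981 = 2^1*3^ ( - 1 )*23^1*  47^1*59^( - 1) * 431^1*3853^(  -  1)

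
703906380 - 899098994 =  - 195192614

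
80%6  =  2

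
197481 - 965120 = -767639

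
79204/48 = 1650 + 1/12 = 1650.08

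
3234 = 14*231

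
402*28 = 11256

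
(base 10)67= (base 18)3D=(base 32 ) 23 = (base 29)29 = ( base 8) 103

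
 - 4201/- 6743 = 4201/6743  =  0.62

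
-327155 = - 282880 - 44275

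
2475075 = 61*40575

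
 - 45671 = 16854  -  62525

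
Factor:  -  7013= - 7013^1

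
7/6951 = 1/993 =0.00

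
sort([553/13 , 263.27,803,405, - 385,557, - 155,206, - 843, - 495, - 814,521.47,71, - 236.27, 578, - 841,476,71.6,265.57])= [ - 843, - 841,  -  814,- 495, - 385,-236.27, - 155,553/13,71,71.6,206, 263.27,265.57,405, 476,521.47 , 557,  578,803 ] 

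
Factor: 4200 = 2^3*3^1*5^2*7^1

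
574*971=557354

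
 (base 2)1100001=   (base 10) 97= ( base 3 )10121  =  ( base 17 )5c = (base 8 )141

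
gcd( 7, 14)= 7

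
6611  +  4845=11456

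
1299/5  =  1299/5 = 259.80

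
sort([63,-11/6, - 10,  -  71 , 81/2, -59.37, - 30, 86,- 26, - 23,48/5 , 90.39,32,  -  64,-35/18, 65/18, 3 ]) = [  -  71, -64, - 59.37, - 30, -26 , - 23,  -  10, - 35/18, - 11/6, 3, 65/18,48/5, 32, 81/2, 63, 86, 90.39]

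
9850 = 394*25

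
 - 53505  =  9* ( - 5945 )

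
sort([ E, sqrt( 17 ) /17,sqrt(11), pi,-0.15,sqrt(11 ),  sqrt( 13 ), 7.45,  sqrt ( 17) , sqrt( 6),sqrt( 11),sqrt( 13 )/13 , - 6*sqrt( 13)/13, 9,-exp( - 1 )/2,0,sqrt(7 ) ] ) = [ - 6*sqrt( 13)/13,-exp(-1 ) /2,-0.15,0, sqrt(17)/17,sqrt( 13 )/13, sqrt( 6), sqrt(7), E, pi, sqrt(11), sqrt( 11 ),sqrt( 11),  sqrt(13 ), sqrt(17),  7.45, 9 ]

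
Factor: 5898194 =2^1*29^1 * 101693^1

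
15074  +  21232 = 36306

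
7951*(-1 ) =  - 7951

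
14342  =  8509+5833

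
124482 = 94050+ 30432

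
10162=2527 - -7635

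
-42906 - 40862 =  - 83768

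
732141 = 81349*9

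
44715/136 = 44715/136 = 328.79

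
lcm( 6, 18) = 18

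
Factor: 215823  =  3^1*71941^1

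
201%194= 7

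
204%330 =204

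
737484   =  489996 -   -  247488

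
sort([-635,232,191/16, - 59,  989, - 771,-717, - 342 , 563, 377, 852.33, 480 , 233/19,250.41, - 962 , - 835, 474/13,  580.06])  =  [ - 962,-835, -771, -717,-635 , -342,-59,191/16,233/19,474/13, 232,250.41 , 377,  480 , 563,  580.06, 852.33,989] 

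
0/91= 0 = 0.00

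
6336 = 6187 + 149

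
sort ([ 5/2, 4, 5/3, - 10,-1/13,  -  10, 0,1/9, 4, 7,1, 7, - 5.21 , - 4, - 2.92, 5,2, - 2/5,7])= [-10, - 10, - 5.21,  -  4, -2.92 , - 2/5, - 1/13, 0,1/9,1, 5/3, 2 , 5/2, 4,4, 5,7,7, 7 ]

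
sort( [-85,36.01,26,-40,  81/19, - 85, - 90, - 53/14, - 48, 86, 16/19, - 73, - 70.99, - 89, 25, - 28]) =[  -  90 , - 89, - 85, - 85, - 73 , - 70.99, - 48,  -  40, - 28,  -  53/14,16/19,81/19,  25, 26,36.01, 86] 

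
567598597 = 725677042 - 158078445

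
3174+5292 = 8466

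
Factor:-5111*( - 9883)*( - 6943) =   -  19^1*53^1 *131^1 * 269^1*9883^1=- 350704906259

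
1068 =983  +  85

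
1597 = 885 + 712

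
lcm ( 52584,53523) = 2997288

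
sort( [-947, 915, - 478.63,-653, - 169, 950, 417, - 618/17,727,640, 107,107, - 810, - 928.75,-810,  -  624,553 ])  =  [-947,-928.75,-810 , - 810, - 653, - 624,-478.63, - 169, - 618/17,107, 107,417,553, 640, 727,915,950]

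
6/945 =2/315 = 0.01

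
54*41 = 2214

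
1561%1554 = 7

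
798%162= 150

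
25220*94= 2370680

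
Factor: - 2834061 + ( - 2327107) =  - 5161168 = - 2^4*322573^1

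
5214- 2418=2796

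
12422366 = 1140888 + 11281478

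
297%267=30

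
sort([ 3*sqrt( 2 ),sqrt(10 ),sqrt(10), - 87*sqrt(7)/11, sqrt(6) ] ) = [ - 87*sqrt( 7) /11, sqrt (6),  sqrt ( 10), sqrt ( 10),3*sqrt(2) ]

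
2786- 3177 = -391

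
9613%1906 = 83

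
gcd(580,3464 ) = 4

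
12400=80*155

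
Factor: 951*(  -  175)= - 166425=-  3^1* 5^2  *7^1*317^1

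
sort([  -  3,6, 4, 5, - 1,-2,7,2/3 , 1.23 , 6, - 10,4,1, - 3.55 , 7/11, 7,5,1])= [ - 10, - 3.55,- 3, - 2,-1, 7/11,2/3,1,1,1.23, 4,4, 5,5 , 6,6 , 7 , 7]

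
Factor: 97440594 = 2^1*3^1 * 401^1  *40499^1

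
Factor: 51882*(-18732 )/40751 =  - 971853624/40751 =-2^3*3^2*7^1*223^1*8647^1* 40751^( - 1)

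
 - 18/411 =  - 1  +  131/137 =-0.04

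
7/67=7/67 = 0.10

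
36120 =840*43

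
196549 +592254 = 788803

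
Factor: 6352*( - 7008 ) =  - 44514816=-  2^9 * 3^1*73^1*397^1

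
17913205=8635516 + 9277689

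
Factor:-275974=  - 2^1*43^1* 3209^1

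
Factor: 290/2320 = 2^( - 3 ) = 1/8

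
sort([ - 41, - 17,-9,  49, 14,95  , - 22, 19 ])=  [ - 41, -22, - 17, - 9 , 14 , 19, 49, 95] 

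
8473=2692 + 5781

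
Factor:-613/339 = -3^(-1)*113^( - 1 )*613^1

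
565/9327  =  565/9327 = 0.06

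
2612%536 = 468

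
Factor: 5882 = 2^1*17^1 * 173^1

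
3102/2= 1551= 1551.00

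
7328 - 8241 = - 913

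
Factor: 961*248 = 238328 = 2^3*31^3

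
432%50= 32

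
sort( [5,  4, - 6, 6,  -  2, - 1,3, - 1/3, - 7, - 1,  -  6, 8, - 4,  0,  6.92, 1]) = [-7,  -  6 , - 6, - 4,- 2,-1, - 1 , - 1/3, 0, 1,  3 , 4, 5,  6,6.92,8]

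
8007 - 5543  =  2464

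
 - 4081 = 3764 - 7845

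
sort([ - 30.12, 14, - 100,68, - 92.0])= [ - 100, - 92.0, - 30.12, 14,68]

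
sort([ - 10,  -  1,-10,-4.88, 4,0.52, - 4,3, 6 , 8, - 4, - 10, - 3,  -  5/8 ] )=[ - 10, - 10, - 10, - 4.88, - 4, - 4, - 3 , - 1,-5/8,0.52,3,4, 6, 8 ]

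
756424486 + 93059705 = 849484191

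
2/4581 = 2/4581 = 0.00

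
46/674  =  23/337 = 0.07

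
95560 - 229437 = -133877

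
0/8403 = 0 = 0.00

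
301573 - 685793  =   - 384220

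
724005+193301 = 917306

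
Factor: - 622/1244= -1/2 = -2^( - 1)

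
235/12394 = 235/12394= 0.02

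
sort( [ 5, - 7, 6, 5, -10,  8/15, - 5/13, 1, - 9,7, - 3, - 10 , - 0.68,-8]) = [ -10, - 10, - 9, - 8, - 7, - 3, - 0.68, - 5/13,8/15,  1,5, 5,  6, 7 ] 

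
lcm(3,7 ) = 21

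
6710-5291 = 1419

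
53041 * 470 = 24929270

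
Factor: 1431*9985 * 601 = 3^3*5^1*53^1*601^1 * 1997^1 = 8587409535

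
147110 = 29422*5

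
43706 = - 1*( - 43706 ) 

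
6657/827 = 8+41/827 = 8.05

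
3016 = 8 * 377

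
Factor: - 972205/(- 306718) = 2^ ( - 1 )*5^1*13^1 * 14957^1*153359^( - 1 ) 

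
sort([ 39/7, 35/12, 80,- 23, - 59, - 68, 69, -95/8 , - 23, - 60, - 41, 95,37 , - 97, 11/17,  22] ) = [-97, - 68, - 60, - 59 , - 41, -23, - 23, - 95/8,  11/17,  35/12, 39/7, 22, 37, 69, 80, 95]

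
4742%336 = 38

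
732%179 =16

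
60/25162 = 30/12581 = 0.00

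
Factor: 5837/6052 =2^(-2 ) * 13^1 * 17^( - 1) * 89^ (-1) * 449^1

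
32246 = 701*46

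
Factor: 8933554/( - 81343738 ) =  - 113^1*5647^1 * 5810267^( - 1) = - 638111/5810267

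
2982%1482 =18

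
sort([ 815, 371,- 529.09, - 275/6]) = [ - 529.09, - 275/6,  371, 815]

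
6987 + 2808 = 9795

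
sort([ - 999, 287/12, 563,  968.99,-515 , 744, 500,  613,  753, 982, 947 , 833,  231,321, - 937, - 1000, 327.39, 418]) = [ - 1000,-999, - 937,  -  515,287/12, 231,321,327.39,  418, 500,563, 613, 744 , 753 , 833,  947,968.99,  982]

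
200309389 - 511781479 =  - 311472090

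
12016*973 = 11691568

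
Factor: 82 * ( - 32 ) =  - 2624 = - 2^6*41^1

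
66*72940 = 4814040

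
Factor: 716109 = 3^1*238703^1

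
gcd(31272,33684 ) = 12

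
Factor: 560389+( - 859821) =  - 299432= - 2^3*7^1*5347^1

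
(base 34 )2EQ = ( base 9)3766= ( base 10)2814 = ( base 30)33o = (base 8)5376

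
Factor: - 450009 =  - 3^3*7^1*2381^1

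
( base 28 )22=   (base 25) 28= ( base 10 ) 58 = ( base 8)72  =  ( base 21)2g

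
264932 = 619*428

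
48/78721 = 48/78721 = 0.00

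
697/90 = 697/90 = 7.74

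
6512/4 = 1628 = 1628.00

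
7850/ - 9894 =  - 3925/4947 = - 0.79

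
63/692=63/692 = 0.09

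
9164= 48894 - 39730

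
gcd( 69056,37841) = 1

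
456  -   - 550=1006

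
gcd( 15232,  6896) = 16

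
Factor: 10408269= 3^1 * 449^1 * 7727^1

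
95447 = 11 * 8677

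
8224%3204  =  1816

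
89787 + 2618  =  92405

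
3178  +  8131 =11309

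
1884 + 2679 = 4563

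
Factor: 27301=23^1*  1187^1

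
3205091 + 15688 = 3220779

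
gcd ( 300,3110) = 10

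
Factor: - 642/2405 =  - 2^1*3^1*  5^ (  -  1 )*13^( - 1 )* 37^ ( - 1 )*107^1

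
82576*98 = 8092448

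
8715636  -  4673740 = 4041896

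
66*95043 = 6272838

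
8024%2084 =1772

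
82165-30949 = 51216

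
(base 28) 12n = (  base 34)pd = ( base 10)863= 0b1101011111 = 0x35F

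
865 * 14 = 12110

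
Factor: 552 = 2^3*3^1*23^1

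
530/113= 530/113 = 4.69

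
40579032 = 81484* 498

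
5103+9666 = 14769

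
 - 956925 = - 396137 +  - 560788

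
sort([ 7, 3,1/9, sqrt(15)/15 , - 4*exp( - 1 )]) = [ - 4*exp(-1), 1/9 , sqrt( 15)/15,  3,  7]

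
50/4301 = 50/4301 = 0.01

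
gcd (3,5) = 1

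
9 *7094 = 63846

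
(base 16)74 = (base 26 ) 4c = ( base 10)116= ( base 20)5g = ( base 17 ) 6e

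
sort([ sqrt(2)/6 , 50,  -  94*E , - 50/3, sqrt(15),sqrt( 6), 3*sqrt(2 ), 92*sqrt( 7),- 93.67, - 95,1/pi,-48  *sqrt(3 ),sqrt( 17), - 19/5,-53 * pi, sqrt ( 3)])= [ - 94  *E, - 53*pi,-95, - 93.67, - 48* sqrt( 3), - 50/3,-19/5, sqrt( 2) /6, 1/pi, sqrt(3), sqrt(6), sqrt ( 15),sqrt (17), 3*sqrt(2), 50,92*sqrt(7)]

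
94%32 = 30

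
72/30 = 2  +  2/5= 2.40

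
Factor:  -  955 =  - 5^1 * 191^1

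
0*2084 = 0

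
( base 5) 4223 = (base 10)563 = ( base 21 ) 15h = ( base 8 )1063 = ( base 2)1000110011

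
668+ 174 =842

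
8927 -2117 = 6810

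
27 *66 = 1782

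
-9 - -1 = -8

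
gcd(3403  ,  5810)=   83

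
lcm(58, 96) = 2784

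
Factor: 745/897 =3^(-1)*5^1*13^( - 1 )*23^(- 1 )*149^1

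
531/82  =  6 + 39/82= 6.48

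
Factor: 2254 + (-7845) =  - 5591^1  =  - 5591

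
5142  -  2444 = 2698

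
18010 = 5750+12260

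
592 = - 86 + 678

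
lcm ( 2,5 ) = 10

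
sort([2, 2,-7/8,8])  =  [ - 7/8, 2,2, 8]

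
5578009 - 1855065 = 3722944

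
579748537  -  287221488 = 292527049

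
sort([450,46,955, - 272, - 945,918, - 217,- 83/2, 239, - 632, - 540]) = [- 945, - 632,-540,- 272, - 217, - 83/2,46,239,450,918,955] 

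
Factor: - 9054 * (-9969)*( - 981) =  - 88544398806 = - 2^1*3^5*109^1*503^1*3323^1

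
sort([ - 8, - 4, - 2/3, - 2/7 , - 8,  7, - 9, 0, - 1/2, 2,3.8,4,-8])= [ -9,- 8, - 8, - 8, - 4,-2/3, - 1/2, - 2/7, 0 , 2,3.8, 4,7 ]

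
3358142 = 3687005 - 328863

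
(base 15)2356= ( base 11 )5704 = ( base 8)16522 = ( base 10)7506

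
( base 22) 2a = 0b110110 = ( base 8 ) 66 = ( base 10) 54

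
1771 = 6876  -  5105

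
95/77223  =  95/77223 = 0.00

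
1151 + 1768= 2919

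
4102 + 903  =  5005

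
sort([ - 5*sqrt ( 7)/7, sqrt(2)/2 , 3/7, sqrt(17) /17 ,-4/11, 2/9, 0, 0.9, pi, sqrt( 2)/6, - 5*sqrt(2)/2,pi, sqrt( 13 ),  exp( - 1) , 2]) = [ - 5 * sqrt( 2 ) /2, - 5 * sqrt(7)/7, -4/11,0, 2/9 , sqrt(2)/6, sqrt( 17) /17,exp(  -  1), 3/7, sqrt (2 ) /2,0.9, 2  ,  pi,pi,sqrt (13) ]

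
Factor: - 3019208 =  - 2^3*83^1*4547^1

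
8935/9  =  8935/9 = 992.78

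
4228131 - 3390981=837150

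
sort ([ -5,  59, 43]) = [-5, 43, 59]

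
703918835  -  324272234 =379646601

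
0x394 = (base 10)916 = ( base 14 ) 496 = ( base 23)1GJ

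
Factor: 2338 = 2^1* 7^1* 167^1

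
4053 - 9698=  - 5645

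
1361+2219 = 3580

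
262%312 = 262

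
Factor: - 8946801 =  - 3^3*229^1*1447^1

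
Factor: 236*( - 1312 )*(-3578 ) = 1107863296 = 2^8 * 41^1*59^1*1789^1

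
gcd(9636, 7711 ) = 11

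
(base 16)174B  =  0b1011101001011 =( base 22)C71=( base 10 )5963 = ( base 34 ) 55d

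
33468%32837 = 631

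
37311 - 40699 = - 3388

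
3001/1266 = 3001/1266 = 2.37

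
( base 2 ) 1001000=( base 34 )24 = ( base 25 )2m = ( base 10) 72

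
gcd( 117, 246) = 3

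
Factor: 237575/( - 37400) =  - 2^(-3)*11^( - 1 )*13^1*43^1 = -559/88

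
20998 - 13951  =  7047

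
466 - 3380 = - 2914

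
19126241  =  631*30311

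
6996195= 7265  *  963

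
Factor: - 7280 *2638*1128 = -2^8*3^1 * 5^1*7^1*13^1*47^1*1319^1=- 21662833920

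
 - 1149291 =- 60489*19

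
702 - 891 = - 189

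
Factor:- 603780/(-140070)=694/161 = 2^1*7^( - 1 )*23^(-1 )*347^1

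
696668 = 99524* 7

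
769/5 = 153 + 4/5  =  153.80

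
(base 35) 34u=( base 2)111100000101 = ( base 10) 3845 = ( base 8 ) 7405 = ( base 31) 401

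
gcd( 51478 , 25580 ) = 2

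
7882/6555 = 7882/6555 = 1.20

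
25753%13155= 12598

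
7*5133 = 35931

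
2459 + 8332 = 10791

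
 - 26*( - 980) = 25480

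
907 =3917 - 3010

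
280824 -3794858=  - 3514034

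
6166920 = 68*90690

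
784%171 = 100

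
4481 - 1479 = 3002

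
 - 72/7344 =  - 1/102 =- 0.01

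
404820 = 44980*9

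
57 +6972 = 7029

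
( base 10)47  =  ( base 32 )1f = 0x2F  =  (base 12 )3b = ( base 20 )27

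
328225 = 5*65645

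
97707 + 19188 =116895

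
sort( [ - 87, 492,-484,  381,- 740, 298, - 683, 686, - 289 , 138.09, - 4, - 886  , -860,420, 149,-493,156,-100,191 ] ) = [ - 886,  -  860,-740 , - 683, -493, - 484, - 289 ,  -  100, - 87, - 4 , 138.09, 149, 156,191,298, 381 , 420, 492, 686]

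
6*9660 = 57960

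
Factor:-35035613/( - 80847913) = 71^( - 1)*887^1*39499^1*1138703^( - 1) 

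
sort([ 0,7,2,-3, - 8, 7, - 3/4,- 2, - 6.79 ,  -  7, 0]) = [ - 8, - 7, - 6.79,- 3,-2, - 3/4,0 , 0, 2,7,7]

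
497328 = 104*4782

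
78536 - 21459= 57077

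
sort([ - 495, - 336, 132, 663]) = [ - 495, -336,132, 663] 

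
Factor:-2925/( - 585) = 5 =5^1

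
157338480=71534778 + 85803702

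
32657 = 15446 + 17211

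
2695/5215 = 77/149 = 0.52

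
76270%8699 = 6678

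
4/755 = 4/755 =0.01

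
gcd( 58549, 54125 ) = 1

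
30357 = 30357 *1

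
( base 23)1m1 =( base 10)1036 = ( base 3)1102101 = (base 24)1j4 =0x40C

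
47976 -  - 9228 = 57204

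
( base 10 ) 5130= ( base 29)62q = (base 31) 5af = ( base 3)21001000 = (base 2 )1010000001010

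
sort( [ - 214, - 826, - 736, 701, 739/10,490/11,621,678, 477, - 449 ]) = [ - 826,  -  736, - 449 , - 214, 490/11, 739/10, 477,621 , 678, 701] 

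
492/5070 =82/845 = 0.10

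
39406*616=24274096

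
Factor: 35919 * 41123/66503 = 3^2 * 13^1*17^1* 41^1*59^1 * 73^( - 1)*307^1*911^( - 1 )=1477097037/66503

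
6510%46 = 24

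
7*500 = 3500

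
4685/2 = 2342 + 1/2 = 2342.50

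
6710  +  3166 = 9876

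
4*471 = 1884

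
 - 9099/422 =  - 22  +  185/422 = -  21.56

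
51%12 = 3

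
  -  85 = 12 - 97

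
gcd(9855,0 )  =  9855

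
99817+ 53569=153386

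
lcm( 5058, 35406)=35406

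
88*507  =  44616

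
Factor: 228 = 2^2*3^1*19^1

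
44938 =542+44396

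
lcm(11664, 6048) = 163296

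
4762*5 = 23810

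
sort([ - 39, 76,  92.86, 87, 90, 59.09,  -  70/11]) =[ - 39,- 70/11 , 59.09,76, 87, 90, 92.86] 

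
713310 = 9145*78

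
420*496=208320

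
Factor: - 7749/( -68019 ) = 9/79 = 3^2*79^(-1 ) 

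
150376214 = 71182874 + 79193340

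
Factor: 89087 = 89087^1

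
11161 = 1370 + 9791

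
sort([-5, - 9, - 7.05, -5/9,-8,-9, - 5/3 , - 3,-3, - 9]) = [ - 9, - 9,-9, -8, - 7.05, - 5,-3  , - 3,- 5/3, - 5/9 ] 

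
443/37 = 443/37 = 11.97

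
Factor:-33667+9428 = -24239 = - 24239^1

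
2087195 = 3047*685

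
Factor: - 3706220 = -2^2*5^1*7^1*23^1*1151^1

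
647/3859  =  647/3859= 0.17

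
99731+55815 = 155546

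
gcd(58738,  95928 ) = 2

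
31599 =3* 10533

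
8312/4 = 2078 = 2078.00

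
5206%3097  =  2109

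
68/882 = 34/441=   0.08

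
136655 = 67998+68657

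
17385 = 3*5795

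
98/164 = 49/82= 0.60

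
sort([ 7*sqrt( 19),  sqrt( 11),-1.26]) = [ - 1.26,sqrt(11), 7*sqrt( 19)]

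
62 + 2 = 64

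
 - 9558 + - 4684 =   -  14242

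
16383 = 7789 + 8594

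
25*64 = 1600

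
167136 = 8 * 20892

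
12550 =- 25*( - 502 )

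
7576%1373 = 711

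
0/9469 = 0 = 0.00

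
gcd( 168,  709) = 1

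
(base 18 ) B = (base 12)b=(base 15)B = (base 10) 11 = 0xb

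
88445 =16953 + 71492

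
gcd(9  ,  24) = 3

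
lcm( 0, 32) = 0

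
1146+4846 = 5992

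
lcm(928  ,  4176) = 8352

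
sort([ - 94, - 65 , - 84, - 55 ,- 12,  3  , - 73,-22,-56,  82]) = [ - 94, -84, - 73, - 65 , - 56, - 55, - 22, - 12,3,82 ]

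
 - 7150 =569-7719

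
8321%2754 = 59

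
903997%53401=49581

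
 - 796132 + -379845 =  - 1175977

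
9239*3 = 27717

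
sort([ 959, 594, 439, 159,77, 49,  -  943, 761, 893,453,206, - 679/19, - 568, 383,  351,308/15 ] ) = [-943, - 568, - 679/19,308/15, 49 , 77,  159,206,351, 383,439, 453 , 594,761, 893,959]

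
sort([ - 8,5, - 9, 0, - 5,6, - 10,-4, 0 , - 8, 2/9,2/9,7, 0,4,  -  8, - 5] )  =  [ - 10, - 9, - 8, - 8, - 8, - 5,  -  5, - 4, 0, 0,0,  2/9, 2/9, 4, 5, 6,7] 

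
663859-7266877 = -6603018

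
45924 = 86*534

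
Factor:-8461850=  - 2^1  *  5^2*83^1*2039^1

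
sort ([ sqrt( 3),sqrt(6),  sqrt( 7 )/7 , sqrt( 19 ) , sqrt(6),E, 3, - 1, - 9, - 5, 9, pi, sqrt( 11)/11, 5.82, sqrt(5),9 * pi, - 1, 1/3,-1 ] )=[- 9, - 5, - 1, - 1, - 1, sqrt ( 11)/11, 1/3,  sqrt(7)/7,  sqrt( 3 ),sqrt( 5 ),sqrt( 6), sqrt( 6 ), E, 3,pi, sqrt (19 ), 5.82,9,9*pi ] 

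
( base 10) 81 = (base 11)74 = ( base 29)2N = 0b1010001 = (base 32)2h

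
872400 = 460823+411577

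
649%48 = 25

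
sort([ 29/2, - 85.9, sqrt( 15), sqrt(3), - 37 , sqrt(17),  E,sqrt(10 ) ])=[ - 85.9, -37,  sqrt( 3 ),  E,  sqrt( 10 ),  sqrt( 15),sqrt(17),29/2 ] 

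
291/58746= 97/19582 = 0.00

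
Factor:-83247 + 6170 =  - 7^2*11^2*13^1= -77077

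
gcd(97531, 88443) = 1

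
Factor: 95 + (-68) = 3^3 = 27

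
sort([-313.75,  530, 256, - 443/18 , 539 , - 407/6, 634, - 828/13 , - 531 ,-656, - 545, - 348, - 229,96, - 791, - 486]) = [ - 791,  -  656, - 545, -531,-486, - 348, - 313.75, - 229, - 407/6, - 828/13, - 443/18,96, 256,530, 539, 634 ]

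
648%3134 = 648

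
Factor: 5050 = 2^1*5^2*101^1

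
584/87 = 584/87 = 6.71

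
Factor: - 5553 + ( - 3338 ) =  - 8891 = - 17^1 * 523^1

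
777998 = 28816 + 749182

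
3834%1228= 150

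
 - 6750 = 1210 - 7960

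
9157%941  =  688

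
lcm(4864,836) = 53504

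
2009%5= 4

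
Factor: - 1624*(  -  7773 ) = 2^3*3^1*7^1*29^1*2591^1 =12623352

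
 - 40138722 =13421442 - 53560164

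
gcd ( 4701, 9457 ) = 1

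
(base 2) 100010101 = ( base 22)CD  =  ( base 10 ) 277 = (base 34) 85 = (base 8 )425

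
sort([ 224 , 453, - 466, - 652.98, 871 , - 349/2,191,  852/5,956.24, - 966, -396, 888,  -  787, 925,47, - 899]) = [- 966, - 899, - 787, - 652.98, - 466, - 396, - 349/2,47,852/5, 191 , 224,453,871,888, 925,956.24 ]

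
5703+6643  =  12346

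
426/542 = 213/271 = 0.79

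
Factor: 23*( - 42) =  - 966 = - 2^1*3^1*7^1 * 23^1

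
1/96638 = 1/96638 = 0.00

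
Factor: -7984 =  - 2^4 * 499^1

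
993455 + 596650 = 1590105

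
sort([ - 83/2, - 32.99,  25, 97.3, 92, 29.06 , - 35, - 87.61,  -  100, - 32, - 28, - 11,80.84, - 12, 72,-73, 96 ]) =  [ - 100, - 87.61,-73, - 83/2, - 35, - 32.99 , - 32, - 28,-12, - 11, 25,29.06, 72, 80.84, 92,  96, 97.3]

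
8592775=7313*1175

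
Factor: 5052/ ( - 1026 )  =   - 842/171 = -2^1 * 3^( - 2 )*19^(- 1) * 421^1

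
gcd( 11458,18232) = 2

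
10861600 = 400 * 27154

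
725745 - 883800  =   - 158055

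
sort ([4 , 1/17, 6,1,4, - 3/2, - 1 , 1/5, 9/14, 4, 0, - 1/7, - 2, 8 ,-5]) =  [-5,-2,-3/2, - 1, - 1/7, 0, 1/17, 1/5,9/14, 1 , 4, 4, 4 , 6,8 ] 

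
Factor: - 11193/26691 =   -  13/31 = - 13^1*31^( - 1 ) 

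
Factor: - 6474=-2^1 * 3^1*13^1*83^1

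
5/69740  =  1/13948 = 0.00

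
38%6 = 2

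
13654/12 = 1137 + 5/6  =  1137.83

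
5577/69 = 1859/23 = 80.83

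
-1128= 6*(-188) 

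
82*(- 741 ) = - 60762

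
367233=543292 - 176059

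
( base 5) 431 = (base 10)116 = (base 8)164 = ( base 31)3N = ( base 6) 312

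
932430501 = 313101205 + 619329296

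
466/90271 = 466/90271 = 0.01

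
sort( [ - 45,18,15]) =[ - 45,15,18 ] 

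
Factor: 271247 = 37^1*7331^1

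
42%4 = 2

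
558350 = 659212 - 100862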